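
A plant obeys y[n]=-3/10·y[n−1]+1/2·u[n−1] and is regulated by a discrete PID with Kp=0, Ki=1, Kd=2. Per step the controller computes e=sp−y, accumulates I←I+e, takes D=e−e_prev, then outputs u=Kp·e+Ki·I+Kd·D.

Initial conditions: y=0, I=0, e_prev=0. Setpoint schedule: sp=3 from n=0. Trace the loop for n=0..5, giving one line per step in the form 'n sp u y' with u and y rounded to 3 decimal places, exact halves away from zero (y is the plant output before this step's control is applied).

0 3 9.000 0.000
1 3 -7.500 4.500
2 3 28.800 -5.100
3 3 -45.390 15.930
4 3 113.952 -27.474
5 3 -220.459 65.218

(exact arithmetic carried between steps; '≈' marks a value shown rounded to 6 d.p. or computed from one; I and e_prev carry over from the previous line; the table rounds u and y to 3 d.p., halves away from zero)
n=0: y=0, sp=3, e=sp−y=3; I=3, D=e−e_prev=3; u=0·3+1·3+2·3=9; next y=-3/10·0+1/2·9=4.5
n=1: y=4.5, sp=3, e=sp−y=-1.5; I=1.5, D=e−e_prev=-4.5; u=0·(-1.5)+1·1.5+2·(-4.5)=-7.5; next y=-3/10·4.5+1/2·(-7.5)=-5.1
n=2: y=-5.1, sp=3, e=sp−y=8.1; I=9.6, D=e−e_prev=9.6; u=0·8.1+1·9.6+2·9.6=28.8; next y=-3/10·(-5.1)+1/2·28.8=15.93
n=3: y=15.93, sp=3, e=sp−y=-12.93; I=-3.33, D=e−e_prev=-21.03; u=0·(-12.93)+1·(-3.33)+2·(-21.03)=-45.39; next y=-3/10·15.93+1/2·(-45.39)=-27.474
n=4: y=-27.474, sp=3, e=sp−y=30.474; I=27.144, D=e−e_prev=43.404; u=0·30.474+1·27.144+2·43.404=113.952; next y=-3/10·(-27.474)+1/2·113.952=65.2182
n=5: y=65.2182, sp=3, e=sp−y=-62.2182; I=-35.0742, D=e−e_prev=-92.6922; u=0·(-62.2182)+1·(-35.0742)+2·(-92.6922)=-220.4586; next y=-3/10·65.2182+1/2·(-220.4586)=-129.79476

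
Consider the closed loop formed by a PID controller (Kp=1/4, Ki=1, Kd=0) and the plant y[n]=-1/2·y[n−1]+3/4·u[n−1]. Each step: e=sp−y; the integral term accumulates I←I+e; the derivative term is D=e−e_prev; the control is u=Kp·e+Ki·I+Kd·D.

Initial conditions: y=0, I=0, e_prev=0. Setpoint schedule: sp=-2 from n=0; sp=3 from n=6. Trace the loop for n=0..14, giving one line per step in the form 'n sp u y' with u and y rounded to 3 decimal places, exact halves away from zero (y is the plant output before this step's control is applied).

(exact arithmetic carried between steps; '≈' marks a value shown rounded to 6 d.p. or computed from one; I and e_prev carry over from the previous line; the table rounds u and y to 3 d.p., halves away from zero)
n=0: y=0, sp=-2, e=sp−y=-2; I=-2, D=e−e_prev=-2; u=1/4·(-2)+1·(-2)+0·(-2)=-2.5; next y=-1/2·0+3/4·(-2.5)=-1.875
n=1: y=-1.875, sp=-2, e=sp−y=-0.125; I=-2.125, D=e−e_prev=1.875; u=1/4·(-0.125)+1·(-2.125)+0·1.875=-2.15625; next y=-1/2·(-1.875)+3/4·(-2.15625)≈-0.679688
n=2: y≈-0.679688, sp=-2, e=sp−y≈-1.320313; I≈-3.445313, D=e−e_prev≈-1.195313; u=1/4·(-1.320313)+1·(-3.445313)+0·(-1.195313)≈-3.775391; next y=-1/2·(-0.679688)+3/4·(-3.775391)≈-2.491699
n=3: y≈-2.491699, sp=-2, e=sp−y≈0.491699; I≈-2.953613, D=e−e_prev≈1.812012; u=1/4·0.491699+1·(-2.953613)+0·1.812012≈-2.830688; next y=-1/2·(-2.491699)+3/4·(-2.830688)≈-0.877167
n=4: y≈-0.877167, sp=-2, e=sp−y≈-1.122833; I≈-4.076447, D=e−e_prev≈-1.614532; u=1/4·(-1.122833)+1·(-4.076447)+0·(-1.614532)≈-4.357155; next y=-1/2·(-0.877167)+3/4·(-4.357155)≈-2.829283
n=5: y≈-2.829283, sp=-2, e=sp−y≈0.829283; I≈-3.247164, D=e−e_prev≈1.952116; u=1/4·0.829283+1·(-3.247164)+0·1.952116≈-3.039843; next y=-1/2·(-2.829283)+3/4·(-3.039843)≈-0.865241
n=6: y≈-0.865241, sp=3, e=sp−y≈3.865241; I≈0.618077, D=e−e_prev≈3.035958; u=1/4·3.865241+1·0.618077+0·3.035958≈1.584387; next y=-1/2·(-0.865241)+3/4·1.584387≈1.620911
n=7: y≈1.620911, sp=3, e=sp−y≈1.379089; I≈1.997166, D=e−e_prev≈-2.486152; u=1/4·1.379089+1·1.997166+0·(-2.486152)≈2.341938; next y=-1/2·1.620911+3/4·2.341938≈0.945998
n=8: y≈0.945998, sp=3, e=sp−y≈2.054002; I≈4.051168, D=e−e_prev≈0.674913; u=1/4·2.054002+1·4.051168+0·0.674913≈4.564668; next y=-1/2·0.945998+3/4·4.564668≈2.950502
n=9: y≈2.950502, sp=3, e=sp−y≈0.049498; I≈4.100666, D=e−e_prev≈-2.004504; u=1/4·0.049498+1·4.100666+0·(-2.004504)≈4.113040; next y=-1/2·2.950502+3/4·4.113040≈1.609529
n=10: y≈1.609529, sp=3, e=sp−y≈1.390471; I≈5.491137, D=e−e_prev≈1.340973; u=1/4·1.390471+1·5.491137+0·1.340973≈5.838754; next y=-1/2·1.609529+3/4·5.838754≈3.574301
n=11: y≈3.574301, sp=3, e=sp−y≈-0.574301; I≈4.916835, D=e−e_prev≈-1.964772; u=1/4·(-0.574301)+1·4.916835+0·(-1.964772)≈4.773260; next y=-1/2·3.574301+3/4·4.773260≈1.792795
n=12: y≈1.792795, sp=3, e=sp−y≈1.207205; I≈6.124041, D=e−e_prev≈1.781507; u=1/4·1.207205+1·6.124041+0·1.781507≈6.425842; next y=-1/2·1.792795+3/4·6.425842≈3.922984
n=13: y≈3.922984, sp=3, e=sp−y≈-0.922984; I≈5.201056, D=e−e_prev≈-2.130190; u=1/4·(-0.922984)+1·5.201056+0·(-2.130190)≈4.970310; next y=-1/2·3.922984+3/4·4.970310≈1.766241
n=14: y≈1.766241, sp=3, e=sp−y≈1.233759; I≈6.434816, D=e−e_prev≈2.156744; u=1/4·1.233759+1·6.434816+0·2.156744≈6.743256; next y=-1/2·1.766241+3/4·6.743256≈4.174322

0 -2 -2.500 0.000
1 -2 -2.156 -1.875
2 -2 -3.775 -0.680
3 -2 -2.831 -2.492
4 -2 -4.357 -0.877
5 -2 -3.040 -2.829
6 3 1.584 -0.865
7 3 2.342 1.621
8 3 4.565 0.946
9 3 4.113 2.951
10 3 5.839 1.610
11 3 4.773 3.574
12 3 6.426 1.793
13 3 4.970 3.923
14 3 6.743 1.766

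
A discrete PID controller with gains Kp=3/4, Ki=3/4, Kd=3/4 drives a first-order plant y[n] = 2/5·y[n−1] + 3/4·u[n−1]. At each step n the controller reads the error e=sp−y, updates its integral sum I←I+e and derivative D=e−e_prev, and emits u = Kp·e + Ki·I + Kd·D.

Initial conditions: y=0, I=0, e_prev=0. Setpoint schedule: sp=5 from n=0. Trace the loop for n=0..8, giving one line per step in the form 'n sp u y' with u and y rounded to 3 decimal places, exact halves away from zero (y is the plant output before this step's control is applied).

0 5 11.250 0.000
1 5 -7.734 8.438
2 5 20.458 -2.426
3 5 -19.918 14.373
4 5 38.667 -9.189
5 5 -46.018 25.324
6 5 76.467 -24.384
7 5 -100.733 47.597
8 5 155.548 -56.511

(exact arithmetic carried between steps; '≈' marks a value shown rounded to 6 d.p. or computed from one; I and e_prev carry over from the previous line; the table rounds u and y to 3 d.p., halves away from zero)
n=0: y=0, sp=5, e=sp−y=5; I=5, D=e−e_prev=5; u=3/4·5+3/4·5+3/4·5=11.25; next y=2/5·0+3/4·11.25=8.4375
n=1: y=8.4375, sp=5, e=sp−y=-3.4375; I=1.5625, D=e−e_prev=-8.4375; u=3/4·(-3.4375)+3/4·1.5625+3/4·(-8.4375)=-7.734375; next y=2/5·8.4375+3/4·(-7.734375)≈-2.425781
n=2: y≈-2.425781, sp=5, e=sp−y≈7.425781; I≈8.988281, D=e−e_prev≈10.863281; u=3/4·7.425781+3/4·8.988281+3/4·10.863281≈20.458008; next y=2/5·(-2.425781)+3/4·20.458008≈14.373193
n=3: y≈14.373193, sp=5, e=sp−y≈-9.373193; I≈-0.384912, D=e−e_prev≈-16.798975; u=3/4·(-9.373193)+3/4·(-0.384912)+3/4·(-16.798975)≈-19.917810; next y=2/5·14.373193+3/4·(-19.917810)≈-9.189080
n=4: y≈-9.189080, sp=5, e=sp−y≈14.189080; I≈13.804168, D=e−e_prev≈23.562274; u=3/4·14.189080+3/4·13.804168+3/4·23.562274≈38.666641; next y=2/5·(-9.189080)+3/4·38.666641≈25.324349
n=5: y≈25.324349, sp=5, e=sp−y≈-20.324349; I≈-6.520181, D=e−e_prev≈-34.513429; u=3/4·(-20.324349)+3/4·(-6.520181)+3/4·(-34.513429)≈-46.018469; next y=2/5·25.324349+3/4·(-46.018469)≈-24.384112
n=6: y≈-24.384112, sp=5, e=sp−y≈29.384112; I≈22.863931, D=e−e_prev≈49.708461; u=3/4·29.384112+3/4·22.863931+3/4·49.708461≈76.467379; next y=2/5·(-24.384112)+3/4·76.467379≈47.596889
n=7: y≈47.596889, sp=5, e=sp−y≈-42.596889; I≈-19.732958, D=e−e_prev≈-71.981002; u=3/4·(-42.596889)+3/4·(-19.732958)+3/4·(-71.981002)≈-100.733136; next y=2/5·47.596889+3/4·(-100.733136)≈-56.511097
n=8: y≈-56.511097, sp=5, e=sp−y≈61.511097; I≈41.778139, D=e−e_prev≈104.107986; u=3/4·61.511097+3/4·41.778139+3/4·104.107986≈155.547916; next y=2/5·(-56.511097)+3/4·155.547916≈94.056498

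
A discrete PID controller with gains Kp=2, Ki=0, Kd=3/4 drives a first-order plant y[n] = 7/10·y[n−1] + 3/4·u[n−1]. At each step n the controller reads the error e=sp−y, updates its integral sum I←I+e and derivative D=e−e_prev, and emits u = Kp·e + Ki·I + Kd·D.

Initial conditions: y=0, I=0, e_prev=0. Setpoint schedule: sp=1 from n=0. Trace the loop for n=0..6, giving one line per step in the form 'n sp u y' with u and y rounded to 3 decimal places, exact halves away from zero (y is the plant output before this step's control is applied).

(exact arithmetic carried between steps; '≈' marks a value shown rounded to 6 d.p. or computed from one; I and e_prev carry over from the previous line; the table rounds u and y to 3 d.p., halves away from zero)
n=0: y=0, sp=1, e=sp−y=1; I=1, D=e−e_prev=1; u=2·1+0·1+3/4·1=2.75; next y=7/10·0+3/4·2.75=2.0625
n=1: y=2.0625, sp=1, e=sp−y=-1.0625; I=-0.0625, D=e−e_prev=-2.0625; u=2·(-1.0625)+0·(-0.0625)+3/4·(-2.0625)=-3.671875; next y=7/10·2.0625+3/4·(-3.671875)≈-1.310156
n=2: y≈-1.310156, sp=1, e=sp−y≈2.310156; I≈2.247656, D=e−e_prev≈3.372656; u=2·2.310156+0·2.247656+3/4·3.372656≈7.149805; next y=7/10·(-1.310156)+3/4·7.149805≈4.445244
n=3: y≈4.445244, sp=1, e=sp−y≈-3.445244; I≈-1.197588, D=e−e_prev≈-5.755400; u=2·(-3.445244)+0·(-1.197588)+3/4·(-5.755400)≈-11.207039; next y=7/10·4.445244+3/4·(-11.207039)≈-5.293608
n=4: y≈-5.293608, sp=1, e=sp−y≈6.293608; I≈5.096020, D=e−e_prev≈9.738852; u=2·6.293608+0·5.096020+3/4·9.738852≈19.891355; next y=7/10·(-5.293608)+3/4·19.891355≈11.212991
n=5: y≈11.212991, sp=1, e=sp−y≈-10.212991; I≈-5.116971, D=e−e_prev≈-16.506599; u=2·(-10.212991)+0·(-5.116971)+3/4·(-16.506599)≈-32.805931; next y=7/10·11.212991+3/4·(-32.805931)≈-16.755354
n=6: y≈-16.755354, sp=1, e=sp−y≈17.755354; I≈12.638384, D=e−e_prev≈27.968345; u=2·17.755354+0·12.638384+3/4·27.968345≈56.486968; next y=7/10·(-16.755354)+3/4·56.486968≈30.636478

0 1 2.750 0.000
1 1 -3.672 2.063
2 1 7.150 -1.310
3 1 -11.207 4.445
4 1 19.891 -5.294
5 1 -32.806 11.213
6 1 56.487 -16.755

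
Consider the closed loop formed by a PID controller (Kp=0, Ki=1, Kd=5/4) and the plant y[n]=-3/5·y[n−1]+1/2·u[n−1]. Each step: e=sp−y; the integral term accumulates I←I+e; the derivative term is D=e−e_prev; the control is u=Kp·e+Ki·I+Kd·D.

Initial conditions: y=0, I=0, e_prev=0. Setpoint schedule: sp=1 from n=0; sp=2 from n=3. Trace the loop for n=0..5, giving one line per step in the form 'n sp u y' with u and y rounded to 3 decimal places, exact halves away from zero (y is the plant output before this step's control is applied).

(exact arithmetic carried between steps; '≈' marks a value shown rounded to 6 d.p. or computed from one; I and e_prev carry over from the previous line; the table rounds u and y to 3 d.p., halves away from zero)
n=0: y=0, sp=1, e=sp−y=1; I=1, D=e−e_prev=1; u=0·1+1·1+5/4·1=2.25; next y=-3/5·0+1/2·2.25=1.125
n=1: y=1.125, sp=1, e=sp−y=-0.125; I=0.875, D=e−e_prev=-1.125; u=0·(-0.125)+1·0.875+5/4·(-1.125)=-0.53125; next y=-3/5·1.125+1/2·(-0.53125)=-0.940625
n=2: y=-0.940625, sp=1, e=sp−y=1.940625; I=2.815625, D=e−e_prev=2.065625; u=0·1.940625+1·2.815625+5/4·2.065625≈5.397656; next y=-3/5·(-0.940625)+1/2·5.397656≈3.263203
n=3: y≈3.263203, sp=2, e=sp−y≈-1.263203; I≈1.552422, D=e−e_prev≈-3.203828; u=0·(-1.263203)+1·1.552422+5/4·(-3.203828)≈-2.452363; next y=-3/5·3.263203+1/2·(-2.452363)≈-3.184104
n=4: y≈-3.184104, sp=2, e=sp−y≈5.184104; I≈6.736525, D=e−e_prev≈6.447307; u=0·5.184104+1·6.736525+5/4·6.447307≈14.795659; next y=-3/5·(-3.184104)+1/2·14.795659≈9.308291
n=5: y≈9.308291, sp=2, e=sp−y≈-7.308291; I≈-0.571766, D=e−e_prev≈-12.492395; u=0·(-7.308291)+1·(-0.571766)+5/4·(-12.492395)≈-16.187260; next y=-3/5·9.308291+1/2·(-16.187260)≈-13.678605

0 1 2.250 0.000
1 1 -0.531 1.125
2 1 5.398 -0.941
3 2 -2.452 3.263
4 2 14.796 -3.184
5 2 -16.187 9.308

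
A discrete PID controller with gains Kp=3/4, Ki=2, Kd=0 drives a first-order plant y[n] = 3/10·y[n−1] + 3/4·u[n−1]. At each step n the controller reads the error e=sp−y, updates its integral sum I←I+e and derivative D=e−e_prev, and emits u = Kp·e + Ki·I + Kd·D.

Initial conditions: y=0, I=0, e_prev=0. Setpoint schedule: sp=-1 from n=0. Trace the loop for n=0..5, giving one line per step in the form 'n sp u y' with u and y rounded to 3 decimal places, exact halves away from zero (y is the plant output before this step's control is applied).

(exact arithmetic carried between steps; '≈' marks a value shown rounded to 6 d.p. or computed from one; I and e_prev carry over from the previous line; the table rounds u and y to 3 d.p., halves away from zero)
n=0: y=0, sp=-1, e=sp−y=-1; I=-1, D=e−e_prev=-1; u=3/4·(-1)+2·(-1)+0·(-1)=-2.75; next y=3/10·0+3/4·(-2.75)=-2.0625
n=1: y=-2.0625, sp=-1, e=sp−y=1.0625; I=0.0625, D=e−e_prev=2.0625; u=3/4·1.0625+2·0.0625+0·2.0625=0.921875; next y=3/10·(-2.0625)+3/4·0.921875≈0.072656
n=2: y≈0.072656, sp=-1, e=sp−y≈-1.072656; I≈-1.010156, D=e−e_prev≈-2.135156; u=3/4·(-1.072656)+2·(-1.010156)+0·(-2.135156)≈-2.824805; next y=3/10·0.072656+3/4·(-2.824805)≈-2.096807
n=3: y≈-2.096807, sp=-1, e=sp−y≈1.096807; I≈0.086650, D=e−e_prev≈2.169463; u=3/4·1.096807+2·0.086650+0·2.169463≈0.995906; next y=3/10·(-2.096807)+3/4·0.995906≈0.117887
n=4: y≈0.117887, sp=-1, e=sp−y≈-1.117887; I≈-1.031237, D=e−e_prev≈-2.214694; u=3/4·(-1.117887)+2·(-1.031237)+0·(-2.214694)≈-2.900889; next y=3/10·0.117887+3/4·(-2.900889)≈-2.140301
n=5: y≈-2.140301, sp=-1, e=sp−y≈1.140301; I≈0.109064, D=e−e_prev≈2.258188; u=3/4·1.140301+2·0.109064+0·2.258188≈1.073353; next y=3/10·(-2.140301)+3/4·1.073353≈0.162925

0 -1 -2.750 0.000
1 -1 0.922 -2.063
2 -1 -2.825 0.073
3 -1 0.996 -2.097
4 -1 -2.901 0.118
5 -1 1.073 -2.140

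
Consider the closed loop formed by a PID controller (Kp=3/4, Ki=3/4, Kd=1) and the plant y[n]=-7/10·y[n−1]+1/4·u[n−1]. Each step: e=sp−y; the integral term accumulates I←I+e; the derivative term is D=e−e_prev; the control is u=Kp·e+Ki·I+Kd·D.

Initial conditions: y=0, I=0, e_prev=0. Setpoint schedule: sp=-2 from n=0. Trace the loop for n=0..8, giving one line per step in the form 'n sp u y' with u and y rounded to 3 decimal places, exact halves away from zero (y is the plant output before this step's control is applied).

0 -2 -5.000 0.000
1 -2 -1.375 -1.250
2 -2 -7.641 0.531
3 -2 -0.725 -2.282
4 -2 -12.572 1.416
5 -2 2.441 -4.134
6 -2 -20.606 3.504
7 -2 10.676 -7.604
8 -2 -35.221 7.992

(exact arithmetic carried between steps; '≈' marks a value shown rounded to 6 d.p. or computed from one; I and e_prev carry over from the previous line; the table rounds u and y to 3 d.p., halves away from zero)
n=0: y=0, sp=-2, e=sp−y=-2; I=-2, D=e−e_prev=-2; u=3/4·(-2)+3/4·(-2)+1·(-2)=-5; next y=-7/10·0+1/4·(-5)=-1.25
n=1: y=-1.25, sp=-2, e=sp−y=-0.75; I=-2.75, D=e−e_prev=1.25; u=3/4·(-0.75)+3/4·(-2.75)+1·1.25=-1.375; next y=-7/10·(-1.25)+1/4·(-1.375)=0.53125
n=2: y=0.53125, sp=-2, e=sp−y=-2.53125; I=-5.28125, D=e−e_prev=-1.78125; u=3/4·(-2.53125)+3/4·(-5.28125)+1·(-1.78125)=-7.640625; next y=-7/10·0.53125+1/4·(-7.640625)≈-2.282031
n=3: y≈-2.282031, sp=-2, e=sp−y≈0.282031; I≈-4.999219, D=e−e_prev≈2.813281; u=3/4·0.282031+3/4·(-4.999219)+1·2.813281≈-0.724609; next y=-7/10·(-2.282031)+1/4·(-0.724609)≈1.416270
n=4: y≈1.416270, sp=-2, e=sp−y≈-3.416270; I≈-8.415488, D=e−e_prev≈-3.698301; u=3/4·(-3.416270)+3/4·(-8.415488)+1·(-3.698301)≈-12.572119; next y=-7/10·1.416270+1/4·(-12.572119)≈-4.134418
n=5: y≈-4.134418, sp=-2, e=sp−y≈2.134418; I≈-6.281070, D=e−e_prev≈5.550688; u=3/4·2.134418+3/4·(-6.281070)+1·5.550688≈2.440699; next y=-7/10·(-4.134418)+1/4·2.440699≈3.504268
n=6: y≈3.504268, sp=-2, e=sp−y≈-5.504268; I≈-11.785338, D=e−e_prev≈-7.638686; u=3/4·(-5.504268)+3/4·(-11.785338)+1·(-7.638686)≈-20.605890; next y=-7/10·3.504268+1/4·(-20.605890)≈-7.604460
n=7: y≈-7.604460, sp=-2, e=sp−y≈5.604460; I≈-6.180878, D=e−e_prev≈11.108728; u=3/4·5.604460+3/4·(-6.180878)+1·11.108728≈10.676415; next y=-7/10·(-7.604460)+1/4·10.676415≈7.992226
n=8: y≈7.992226, sp=-2, e=sp−y≈-9.992226; I≈-16.173103, D=e−e_prev≈-15.596686; u=3/4·(-9.992226)+3/4·(-16.173103)+1·(-15.596686)≈-35.220682; next y=-7/10·7.992226+1/4·(-35.220682)≈-14.399729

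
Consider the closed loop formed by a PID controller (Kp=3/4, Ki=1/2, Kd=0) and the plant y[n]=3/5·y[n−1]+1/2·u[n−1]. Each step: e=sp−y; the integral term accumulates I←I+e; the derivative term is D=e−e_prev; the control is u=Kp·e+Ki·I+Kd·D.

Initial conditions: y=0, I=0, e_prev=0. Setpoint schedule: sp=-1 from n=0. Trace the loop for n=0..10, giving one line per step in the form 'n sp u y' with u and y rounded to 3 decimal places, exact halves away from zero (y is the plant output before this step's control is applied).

(exact arithmetic carried between steps; '≈' marks a value shown rounded to 6 d.p. or computed from one; I and e_prev carry over from the previous line; the table rounds u and y to 3 d.p., halves away from zero)
n=0: y=0, sp=-1, e=sp−y=-1; I=-1, D=e−e_prev=-1; u=3/4·(-1)+1/2·(-1)+0·(-1)=-1.25; next y=3/5·0+1/2·(-1.25)=-0.625
n=1: y=-0.625, sp=-1, e=sp−y=-0.375; I=-1.375, D=e−e_prev=0.625; u=3/4·(-0.375)+1/2·(-1.375)+0·0.625=-0.96875; next y=3/5·(-0.625)+1/2·(-0.96875)=-0.859375
n=2: y=-0.859375, sp=-1, e=sp−y=-0.140625; I=-1.515625, D=e−e_prev=0.234375; u=3/4·(-0.140625)+1/2·(-1.515625)+0·0.234375≈-0.863281; next y=3/5·(-0.859375)+1/2·(-0.863281)≈-0.947266
n=3: y≈-0.947266, sp=-1, e=sp−y≈-0.052734; I≈-1.568359, D=e−e_prev≈0.087891; u=3/4·(-0.052734)+1/2·(-1.568359)+0·0.087891≈-0.823730; next y=3/5·(-0.947266)+1/2·(-0.823730)≈-0.980225
n=4: y≈-0.980225, sp=-1, e=sp−y≈-0.019775; I≈-1.588135, D=e−e_prev≈0.032959; u=3/4·(-0.019775)+1/2·(-1.588135)+0·0.032959≈-0.808899; next y=3/5·(-0.980225)+1/2·(-0.808899)≈-0.992584
n=5: y≈-0.992584, sp=-1, e=sp−y≈-0.007416; I≈-1.595551, D=e−e_prev≈0.012360; u=3/4·(-0.007416)+1/2·(-1.595551)+0·0.012360≈-0.803337; next y=3/5·(-0.992584)+1/2·(-0.803337)≈-0.997219
n=6: y≈-0.997219, sp=-1, e=sp−y≈-0.002781; I≈-1.598331, D=e−e_prev≈0.004635; u=3/4·(-0.002781)+1/2·(-1.598331)+0·0.004635≈-0.801251; next y=3/5·(-0.997219)+1/2·(-0.801251)≈-0.998957
n=7: y≈-0.998957, sp=-1, e=sp−y≈-0.001043; I≈-1.599374, D=e−e_prev≈0.001738; u=3/4·(-0.001043)+1/2·(-1.599374)+0·0.001738≈-0.800469; next y=3/5·(-0.998957)+1/2·(-0.800469)≈-0.999609
n=8: y≈-0.999609, sp=-1, e=sp−y≈-0.000391; I≈-1.599765, D=e−e_prev≈0.000652; u=3/4·(-0.000391)+1/2·(-1.599765)+0·0.000652≈-0.800176; next y=3/5·(-0.999609)+1/2·(-0.800176)≈-0.999853
n=9: y≈-0.999853, sp=-1, e=sp−y≈-0.000147; I≈-1.599912, D=e−e_prev≈0.000244; u=3/4·(-0.000147)+1/2·(-1.599912)+0·0.000244≈-0.800066; next y=3/5·(-0.999853)+1/2·(-0.800066)≈-0.999945
n=10: y≈-0.999945, sp=-1, e=sp−y≈-0.000055; I≈-1.599967, D=e−e_prev≈0.000092; u=3/4·(-0.000055)+1/2·(-1.599967)+0·0.000092≈-0.800025; next y=3/5·(-0.999945)+1/2·(-0.800025)≈-0.999979

0 -1 -1.250 0.000
1 -1 -0.969 -0.625
2 -1 -0.863 -0.859
3 -1 -0.824 -0.947
4 -1 -0.809 -0.980
5 -1 -0.803 -0.993
6 -1 -0.801 -0.997
7 -1 -0.800 -0.999
8 -1 -0.800 -1.000
9 -1 -0.800 -1.000
10 -1 -0.800 -1.000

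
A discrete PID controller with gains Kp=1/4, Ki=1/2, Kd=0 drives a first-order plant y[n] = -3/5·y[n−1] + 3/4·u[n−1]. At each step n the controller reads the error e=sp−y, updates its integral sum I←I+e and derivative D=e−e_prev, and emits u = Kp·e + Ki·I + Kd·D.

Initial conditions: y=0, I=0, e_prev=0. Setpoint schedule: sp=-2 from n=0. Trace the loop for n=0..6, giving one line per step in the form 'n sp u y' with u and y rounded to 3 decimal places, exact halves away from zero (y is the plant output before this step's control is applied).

(exact arithmetic carried between steps; '≈' marks a value shown rounded to 6 d.p. or computed from one; I and e_prev carry over from the previous line; the table rounds u and y to 3 d.p., halves away from zero)
n=0: y=0, sp=-2, e=sp−y=-2; I=-2, D=e−e_prev=-2; u=1/4·(-2)+1/2·(-2)+0·(-2)=-1.5; next y=-3/5·0+3/4·(-1.5)=-1.125
n=1: y=-1.125, sp=-2, e=sp−y=-0.875; I=-2.875, D=e−e_prev=1.125; u=1/4·(-0.875)+1/2·(-2.875)+0·1.125=-1.65625; next y=-3/5·(-1.125)+3/4·(-1.65625)≈-0.567188
n=2: y≈-0.567188, sp=-2, e=sp−y≈-1.432813; I≈-4.307813, D=e−e_prev≈-0.557813; u=1/4·(-1.432813)+1/2·(-4.307813)+0·(-0.557813)≈-2.512109; next y=-3/5·(-0.567188)+3/4·(-2.512109)≈-1.543770
n=3: y≈-1.543770, sp=-2, e=sp−y≈-0.456230; I≈-4.764043, D=e−e_prev≈0.976582; u=1/4·(-0.456230)+1/2·(-4.764043)+0·0.976582≈-2.496079; next y=-3/5·(-1.543770)+3/4·(-2.496079)≈-0.945798
n=4: y≈-0.945798, sp=-2, e=sp−y≈-1.054202; I≈-5.818245, D=e−e_prev≈-0.597972; u=1/4·(-1.054202)+1/2·(-5.818245)+0·(-0.597972)≈-3.172673; next y=-3/5·(-0.945798)+3/4·(-3.172673)≈-1.812026
n=5: y≈-1.812026, sp=-2, e=sp−y≈-0.187974; I≈-6.006219, D=e−e_prev≈0.866229; u=1/4·(-0.187974)+1/2·(-6.006219)+0·0.866229≈-3.050103; next y=-3/5·(-1.812026)+3/4·(-3.050103)≈-1.200361
n=6: y≈-1.200361, sp=-2, e=sp−y≈-0.799639; I≈-6.805858, D=e−e_prev≈-0.611665; u=1/4·(-0.799639)+1/2·(-6.805858)+0·(-0.611665)≈-3.602838; next y=-3/5·(-1.200361)+3/4·(-3.602838)≈-1.981912

0 -2 -1.500 0.000
1 -2 -1.656 -1.125
2 -2 -2.512 -0.567
3 -2 -2.496 -1.544
4 -2 -3.173 -0.946
5 -2 -3.050 -1.812
6 -2 -3.603 -1.200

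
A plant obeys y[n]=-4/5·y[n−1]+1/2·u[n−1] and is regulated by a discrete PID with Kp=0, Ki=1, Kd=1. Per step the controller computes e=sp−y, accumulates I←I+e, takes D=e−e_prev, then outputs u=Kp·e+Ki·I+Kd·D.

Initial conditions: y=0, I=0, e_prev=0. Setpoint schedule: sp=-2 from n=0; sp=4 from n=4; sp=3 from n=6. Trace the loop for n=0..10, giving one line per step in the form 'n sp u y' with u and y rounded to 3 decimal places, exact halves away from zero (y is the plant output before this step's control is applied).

0 -2 -4.000 0.000
1 -2 0.000 -2.000
2 -2 -9.200 1.600
3 -2 5.760 -5.880
4 4 -12.768 7.584
5 4 31.182 -12.451
6 3 -50.408 25.552
7 3 108.439 -45.646
8 3 -186.877 90.736
9 3 375.296 -166.028
10 3 -685.436 320.470

(exact arithmetic carried between steps; '≈' marks a value shown rounded to 6 d.p. or computed from one; I and e_prev carry over from the previous line; the table rounds u and y to 3 d.p., halves away from zero)
n=0: y=0, sp=-2, e=sp−y=-2; I=-2, D=e−e_prev=-2; u=0·(-2)+1·(-2)+1·(-2)=-4; next y=-4/5·0+1/2·(-4)=-2
n=1: y=-2, sp=-2, e=sp−y=0; I=-2, D=e−e_prev=2; u=0·0+1·(-2)+1·2=0; next y=-4/5·(-2)+1/2·0=1.6
n=2: y=1.6, sp=-2, e=sp−y=-3.6; I=-5.6, D=e−e_prev=-3.6; u=0·(-3.6)+1·(-5.6)+1·(-3.6)=-9.2; next y=-4/5·1.6+1/2·(-9.2)=-5.88
n=3: y=-5.88, sp=-2, e=sp−y=3.88; I=-1.72, D=e−e_prev=7.48; u=0·3.88+1·(-1.72)+1·7.48=5.76; next y=-4/5·(-5.88)+1/2·5.76=7.584
n=4: y=7.584, sp=4, e=sp−y=-3.584; I=-5.304, D=e−e_prev=-7.464; u=0·(-3.584)+1·(-5.304)+1·(-7.464)=-12.768; next y=-4/5·7.584+1/2·(-12.768)=-12.4512
n=5: y=-12.4512, sp=4, e=sp−y=16.4512; I=11.1472, D=e−e_prev=20.0352; u=0·16.4512+1·11.1472+1·20.0352=31.1824; next y=-4/5·(-12.4512)+1/2·31.1824=25.55216
n=6: y=25.55216, sp=3, e=sp−y=-22.55216; I=-11.40496, D=e−e_prev=-39.00336; u=0·(-22.55216)+1·(-11.40496)+1·(-39.00336)=-50.40832; next y=-4/5·25.55216+1/2·(-50.40832)=-45.645888
n=7: y=-45.645888, sp=3, e=sp−y=48.645888; I=37.240928, D=e−e_prev=71.198048; u=0·48.645888+1·37.240928+1·71.198048=108.438976; next y=-4/5·(-45.645888)+1/2·108.438976≈90.736198
n=8: y≈90.736198, sp=3, e=sp−y≈-87.736198; I≈-50.495270, D=e−e_prev≈-136.382086; u=0·(-87.736198)+1·(-50.495270)+1·(-136.382086)≈-186.877357; next y=-4/5·90.736198+1/2·(-186.877357)≈-166.027637
n=9: y≈-166.027637, sp=3, e=sp−y≈169.027637; I≈118.532367, D=e−e_prev≈256.763836; u=0·169.027637+1·118.532367+1·256.763836≈375.296202; next y=-4/5·(-166.027637)+1/2·375.296202≈320.470211
n=10: y≈320.470211, sp=3, e=sp−y≈-317.470211; I≈-198.937844, D=e−e_prev≈-486.497848; u=0·(-317.470211)+1·(-198.937844)+1·(-486.497848)≈-685.435692; next y=-4/5·320.470211+1/2·(-685.435692)≈-599.094015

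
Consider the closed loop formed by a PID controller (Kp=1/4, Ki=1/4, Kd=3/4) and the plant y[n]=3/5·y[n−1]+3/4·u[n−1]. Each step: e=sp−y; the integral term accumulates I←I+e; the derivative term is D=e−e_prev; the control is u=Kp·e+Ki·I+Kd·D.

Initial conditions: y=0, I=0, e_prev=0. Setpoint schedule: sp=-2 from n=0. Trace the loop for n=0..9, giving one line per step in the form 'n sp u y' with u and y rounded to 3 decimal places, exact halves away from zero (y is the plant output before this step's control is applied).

0 -2 -2.500 0.000
1 -2 0.844 -1.875
2 -2 -2.322 -0.492
3 -2 0.269 -2.037
4 -2 -2.151 -1.021
5 -2 -0.127 -2.226
6 -2 -1.968 -1.431
7 -2 -0.385 -2.335
8 -2 -1.786 -1.689
9 -2 -0.550 -2.353

(exact arithmetic carried between steps; '≈' marks a value shown rounded to 6 d.p. or computed from one; I and e_prev carry over from the previous line; the table rounds u and y to 3 d.p., halves away from zero)
n=0: y=0, sp=-2, e=sp−y=-2; I=-2, D=e−e_prev=-2; u=1/4·(-2)+1/4·(-2)+3/4·(-2)=-2.5; next y=3/5·0+3/4·(-2.5)=-1.875
n=1: y=-1.875, sp=-2, e=sp−y=-0.125; I=-2.125, D=e−e_prev=1.875; u=1/4·(-0.125)+1/4·(-2.125)+3/4·1.875=0.84375; next y=3/5·(-1.875)+3/4·0.84375≈-0.492188
n=2: y≈-0.492188, sp=-2, e=sp−y≈-1.507813; I≈-3.632813, D=e−e_prev≈-1.382813; u=1/4·(-1.507813)+1/4·(-3.632813)+3/4·(-1.382813)≈-2.322266; next y=3/5·(-0.492188)+3/4·(-2.322266)≈-2.037012
n=3: y≈-2.037012, sp=-2, e=sp−y≈0.037012; I≈-3.595801, D=e−e_prev≈1.544824; u=1/4·0.037012+1/4·(-3.595801)+3/4·1.544824≈0.268921; next y=3/5·(-2.037012)+3/4·0.268921≈-1.020516
n=4: y≈-1.020516, sp=-2, e=sp−y≈-0.979484; I≈-4.575284, D=e−e_prev≈-1.016495; u=1/4·(-0.979484)+1/4·(-4.575284)+3/4·(-1.016495)≈-2.151064; next y=3/5·(-1.020516)+3/4·(-2.151064)≈-2.225607
n=5: y≈-2.225607, sp=-2, e=sp−y≈0.225607; I≈-4.349677, D=e−e_prev≈1.205091; u=1/4·0.225607+1/4·(-4.349677)+3/4·1.205091≈-0.127199; next y=3/5·(-2.225607)+3/4·(-0.127199)≈-1.430764
n=6: y≈-1.430764, sp=-2, e=sp−y≈-0.569236; I≈-4.918913, D=e−e_prev≈-0.794844; u=1/4·(-0.569236)+1/4·(-4.918913)+3/4·(-0.794844)≈-1.968170; next y=3/5·(-1.430764)+3/4·(-1.968170)≈-2.334586
n=7: y≈-2.334586, sp=-2, e=sp−y≈0.334586; I≈-4.584327, D=e−e_prev≈0.903822; u=1/4·0.334586+1/4·(-4.584327)+3/4·0.903822≈-0.384569; next y=3/5·(-2.334586)+3/4·(-0.384569)≈-1.689178
n=8: y≈-1.689178, sp=-2, e=sp−y≈-0.310822; I≈-4.895149, D=e−e_prev≈-0.645408; u=1/4·(-0.310822)+1/4·(-4.895149)+3/4·(-0.645408)≈-1.785549; next y=3/5·(-1.689178)+3/4·(-1.785549)≈-2.352668
n=9: y≈-2.352668, sp=-2, e=sp−y≈0.352668; I≈-4.542481, D=e−e_prev≈0.663490; u=1/4·0.352668+1/4·(-4.542481)+3/4·0.663490≈-0.549836; next y=3/5·(-2.352668)+3/4·(-0.549836)≈-1.823978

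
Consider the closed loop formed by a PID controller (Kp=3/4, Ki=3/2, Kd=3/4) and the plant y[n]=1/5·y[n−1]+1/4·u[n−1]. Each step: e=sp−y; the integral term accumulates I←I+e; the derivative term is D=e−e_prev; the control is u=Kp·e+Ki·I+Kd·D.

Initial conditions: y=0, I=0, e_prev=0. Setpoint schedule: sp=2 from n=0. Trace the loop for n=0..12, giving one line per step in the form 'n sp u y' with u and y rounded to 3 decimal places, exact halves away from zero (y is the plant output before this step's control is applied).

0 2 6.000 0.000
1 2 3.000 1.500
2 2 6.225 1.050
3 2 5.164 1.766
4 2 6.418 1.644
5 2 5.993 1.933
6 2 6.455 1.885
7 2 6.274 1.991
8 2 6.439 1.967
9 2 6.362 2.003
10 2 6.421 1.991
11 2 6.388 2.003
12 2 6.409 1.998

(exact arithmetic carried between steps; '≈' marks a value shown rounded to 6 d.p. or computed from one; I and e_prev carry over from the previous line; the table rounds u and y to 3 d.p., halves away from zero)
n=0: y=0, sp=2, e=sp−y=2; I=2, D=e−e_prev=2; u=3/4·2+3/2·2+3/4·2=6; next y=1/5·0+1/4·6=1.5
n=1: y=1.5, sp=2, e=sp−y=0.5; I=2.5, D=e−e_prev=-1.5; u=3/4·0.5+3/2·2.5+3/4·(-1.5)=3; next y=1/5·1.5+1/4·3=1.05
n=2: y=1.05, sp=2, e=sp−y=0.95; I=3.45, D=e−e_prev=0.45; u=3/4·0.95+3/2·3.45+3/4·0.45=6.225; next y=1/5·1.05+1/4·6.225=1.76625
n=3: y=1.76625, sp=2, e=sp−y=0.23375; I=3.68375, D=e−e_prev=-0.71625; u=3/4·0.23375+3/2·3.68375+3/4·(-0.71625)=5.16375; next y=1/5·1.76625+1/4·5.16375≈1.644188
n=4: y≈1.644188, sp=2, e=sp−y≈0.355813; I≈4.039563, D=e−e_prev≈0.122063; u=3/4·0.355813+3/2·4.039563+3/4·0.122063≈6.41775; next y=1/5·1.644188+1/4·6.41775≈1.933275
n=5: y=1.933275, sp=2, e=sp−y=0.066725; I≈4.106288, D=e−e_prev≈-0.289088; u=3/4·0.066725+3/2·4.106288+3/4·(-0.289088)≈5.992659; next y=1/5·1.933275+1/4·5.992659≈1.884820
n=6: y≈1.884820, sp=2, e=sp−y≈0.115180; I≈4.221468, D=e−e_prev≈0.048455; u=3/4·0.115180+3/2·4.221468+3/4·0.048455≈6.454928; next y=1/5·1.884820+1/4·6.454928≈1.990696
n=7: y≈1.990696, sp=2, e=sp−y≈0.009304; I≈4.230772, D=e−e_prev≈-0.105876; u=3/4·0.009304+3/2·4.230772+3/4·(-0.105876)≈6.273728; next y=1/5·1.990696+1/4·6.273728≈1.966571
n=8: y≈1.966571, sp=2, e=sp−y≈0.033429; I≈4.264200, D=e−e_prev≈0.024125; u=3/4·0.033429+3/2·4.264200+3/4·0.024125≈6.439466; next y=1/5·1.966571+1/4·6.439466≈2.003181
n=9: y≈2.003181, sp=2, e=sp−y≈-0.003181; I≈4.261020, D=e−e_prev≈-0.036609; u=3/4·(-0.003181)+3/2·4.261020+3/4·(-0.036609)≈6.361687; next y=1/5·2.003181+1/4·6.361687≈1.991058
n=10: y≈1.991058, sp=2, e=sp−y≈0.008942; I≈4.269962, D=e−e_prev≈0.012123; u=3/4·0.008942+3/2·4.269962+3/4·0.012123≈6.420741; next y=1/5·1.991058+1/4·6.420741≈2.003397
n=11: y≈2.003397, sp=2, e=sp−y≈-0.003397; I≈4.266565, D=e−e_prev≈-0.012339; u=3/4·(-0.003397)+3/2·4.266565+3/4·(-0.012339)≈6.388045; next y=1/5·2.003397+1/4·6.388045≈1.997691
n=12: y≈1.997691, sp=2, e=sp−y≈0.002309; I≈4.268874, D=e−e_prev≈0.005706; u=3/4·0.002309+3/2·4.268874+3/4·0.005706≈6.409323; next y=1/5·1.997691+1/4·6.409323≈2.001869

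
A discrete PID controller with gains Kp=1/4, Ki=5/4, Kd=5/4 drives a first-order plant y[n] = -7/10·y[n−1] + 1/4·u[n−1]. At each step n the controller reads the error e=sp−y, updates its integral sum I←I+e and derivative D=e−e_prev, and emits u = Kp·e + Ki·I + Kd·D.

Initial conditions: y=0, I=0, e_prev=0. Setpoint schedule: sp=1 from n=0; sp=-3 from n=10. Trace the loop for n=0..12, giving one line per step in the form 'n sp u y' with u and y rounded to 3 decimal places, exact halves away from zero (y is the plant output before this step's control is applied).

(exact arithmetic carried between steps; '≈' marks a value shown rounded to 6 d.p. or computed from one; I and e_prev carry over from the previous line; the table rounds u and y to 3 d.p., halves away from zero)
n=0: y=0, sp=1, e=sp−y=1; I=1, D=e−e_prev=1; u=1/4·1+5/4·1+5/4·1=2.75; next y=-7/10·0+1/4·2.75=0.6875
n=1: y=0.6875, sp=1, e=sp−y=0.3125; I=1.3125, D=e−e_prev=-0.6875; u=1/4·0.3125+5/4·1.3125+5/4·(-0.6875)=0.859375; next y=-7/10·0.6875+1/4·0.859375≈-0.266406
n=2: y≈-0.266406, sp=1, e=sp−y≈1.266406; I≈2.578906, D=e−e_prev≈0.953906; u=1/4·1.266406+5/4·2.578906+5/4·0.953906≈4.732617; next y=-7/10·(-0.266406)+1/4·4.732617≈1.369639
n=3: y≈1.369639, sp=1, e=sp−y≈-0.369639; I≈2.209268, D=e−e_prev≈-1.636045; u=1/4·(-0.369639)+5/4·2.209268+5/4·(-1.636045)≈0.624119; next y=-7/10·1.369639+1/4·0.624119≈-0.802717
n=4: y≈-0.802717, sp=1, e=sp−y≈1.802717; I≈4.011985, D=e−e_prev≈2.172356; u=1/4·1.802717+5/4·4.011985+5/4·2.172356≈8.181106; next y=-7/10·(-0.802717)+1/4·8.181106≈2.607179
n=5: y≈2.607179, sp=1, e=sp−y≈-1.607179; I≈2.404806, D=e−e_prev≈-3.409896; u=1/4·(-1.607179)+5/4·2.404806+5/4·(-3.409896)≈-1.658157; next y=-7/10·2.607179+1/4·(-1.658157)≈-2.239564
n=6: y≈-2.239564, sp=1, e=sp−y≈3.239564; I≈5.644371, D=e−e_prev≈4.846743; u=1/4·3.239564+5/4·5.644371+5/4·4.846743≈13.923783; next y=-7/10·(-2.239564)+1/4·13.923783≈5.048641
n=7: y≈5.048641, sp=1, e=sp−y≈-4.048641; I≈1.595730, D=e−e_prev≈-7.288205; u=1/4·(-4.048641)+5/4·1.595730+5/4·(-7.288205)≈-8.127754; next y=-7/10·5.048641+1/4·(-8.127754)≈-5.565987
n=8: y≈-5.565987, sp=1, e=sp−y≈6.565987; I≈8.161717, D=e−e_prev≈10.614628; u=1/4·6.565987+5/4·8.161717+5/4·10.614628≈25.111927; next y=-7/10·(-5.565987)+1/4·25.111927≈10.174173
n=9: y≈10.174173, sp=1, e=sp−y≈-9.174173; I≈-1.012456, D=e−e_prev≈-15.740159; u=1/4·(-9.174173)+5/4·(-1.012456)+5/4·(-15.740159)≈-23.234312; next y=-7/10·10.174173+1/4·(-23.234312)≈-12.930499
n=10: y≈-12.930499, sp=-3, e=sp−y≈9.930499; I≈8.918043, D=e−e_prev≈19.104671; u=1/4·9.930499+5/4·8.918043+5/4·19.104671≈37.511018; next y=-7/10·(-12.930499)+1/4·37.511018≈18.429104
n=11: y≈18.429104, sp=-3, e=sp−y≈-21.429104; I≈-12.511061, D=e−e_prev≈-31.359603; u=1/4·(-21.429104)+5/4·(-12.511061)+5/4·(-31.359603)≈-60.195605; next y=-7/10·18.429104+1/4·(-60.195605)≈-27.949274
n=12: y≈-27.949274, sp=-3, e=sp−y≈24.949274; I≈12.438213, D=e−e_prev≈46.378378; u=1/4·24.949274+5/4·12.438213+5/4·46.378378≈79.758057; next y=-7/10·(-27.949274)+1/4·79.758057≈39.504006

0 1 2.750 0.000
1 1 0.859 0.688
2 1 4.733 -0.266
3 1 0.624 1.370
4 1 8.181 -0.803
5 1 -1.658 2.607
6 1 13.924 -2.240
7 1 -8.128 5.049
8 1 25.112 -5.566
9 1 -23.234 10.174
10 -3 37.511 -12.930
11 -3 -60.196 18.429
12 -3 79.758 -27.949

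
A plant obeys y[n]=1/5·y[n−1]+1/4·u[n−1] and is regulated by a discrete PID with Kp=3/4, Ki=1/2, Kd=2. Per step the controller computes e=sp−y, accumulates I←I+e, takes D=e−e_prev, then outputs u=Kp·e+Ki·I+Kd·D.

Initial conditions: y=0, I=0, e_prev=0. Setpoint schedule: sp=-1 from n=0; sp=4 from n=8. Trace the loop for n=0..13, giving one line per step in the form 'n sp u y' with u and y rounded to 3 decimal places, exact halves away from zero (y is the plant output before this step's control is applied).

(exact arithmetic carried between steps; '≈' marks a value shown rounded to 6 d.p. or computed from one; I and e_prev carry over from the previous line; the table rounds u and y to 3 d.p., halves away from zero)
n=0: y=0, sp=-1, e=sp−y=-1; I=-1, D=e−e_prev=-1; u=3/4·(-1)+1/2·(-1)+2·(-1)=-3.25; next y=1/5·0+1/4·(-3.25)=-0.8125
n=1: y=-0.8125, sp=-1, e=sp−y=-0.1875; I=-1.1875, D=e−e_prev=0.8125; u=3/4·(-0.1875)+1/2·(-1.1875)+2·0.8125=0.890625; next y=1/5·(-0.8125)+1/4·0.890625≈0.060156
n=2: y≈0.060156, sp=-1, e=sp−y≈-1.060156; I≈-2.247656, D=e−e_prev≈-0.872656; u=3/4·(-1.060156)+1/2·(-2.247656)+2·(-0.872656)≈-3.664258; next y=1/5·0.060156+1/4·(-3.664258)≈-0.904033
n=3: y≈-0.904033, sp=-1, e=sp−y≈-0.095967; I≈-2.343623, D=e−e_prev≈0.964189; u=3/4·(-0.095967)+1/2·(-2.343623)+2·0.964189≈0.684592; next y=1/5·(-0.904033)+1/4·0.684592≈-0.009659
n=4: y≈-0.009659, sp=-1, e=sp−y≈-0.990341; I≈-3.333964, D=e−e_prev≈-0.894375; u=3/4·(-0.990341)+1/2·(-3.333964)+2·(-0.894375)≈-4.198488; next y=1/5·(-0.009659)+1/4·(-4.198488)≈-1.051554
n=5: y≈-1.051554, sp=-1, e=sp−y≈0.051554; I≈-3.282411, D=e−e_prev≈1.041895; u=3/4·0.051554+1/2·(-3.282411)+2·1.041895≈0.481250; next y=1/5·(-1.051554)+1/4·0.481250≈-0.089998
n=6: y≈-0.089998, sp=-1, e=sp−y≈-0.910002; I≈-4.192413, D=e−e_prev≈-0.961555; u=3/4·(-0.910002)+1/2·(-4.192413)+2·(-0.961555)≈-4.701818; next y=1/5·(-0.089998)+1/4·(-4.701818)≈-1.193454
n=7: y≈-1.193454, sp=-1, e=sp−y≈0.193454; I≈-3.998958, D=e−e_prev≈1.103456; u=3/4·0.193454+1/2·(-3.998958)+2·1.103456≈0.352523; next y=1/5·(-1.193454)+1/4·0.352523≈-0.150560
n=8: y≈-0.150560, sp=4, e=sp−y≈4.150560; I≈0.151602, D=e−e_prev≈3.957106; u=3/4·4.150560+1/2·0.151602+2·3.957106≈11.102932; next y=1/5·(-0.150560)+1/4·11.102932≈2.745621
n=9: y≈2.745621, sp=4, e=sp−y≈1.254379; I≈1.405981, D=e−e_prev≈-2.896181; u=3/4·1.254379+1/2·1.405981+2·(-2.896181)≈-4.148588; next y=1/5·2.745621+1/4·(-4.148588)≈-0.488023
n=10: y≈-0.488023, sp=4, e=sp−y≈4.488023; I≈5.894003, D=e−e_prev≈3.233644; u=3/4·4.488023+1/2·5.894003+2·3.233644≈12.780306; next y=1/5·(-0.488023)+1/4·12.780306≈3.097472
n=11: y≈3.097472, sp=4, e=sp−y≈0.902528; I≈6.796531, D=e−e_prev≈-3.585495; u=3/4·0.902528+1/2·6.796531+2·(-3.585495)≈-3.095828; next y=1/5·3.097472+1/4·(-3.095828)≈-0.154463
n=12: y≈-0.154463, sp=4, e=sp−y≈4.154463; I≈10.950994, D=e−e_prev≈3.251935; u=3/4·4.154463+1/2·10.950994+2·3.251935≈15.095213; next y=1/5·(-0.154463)+1/4·15.095213≈3.742911
n=13: y≈3.742911, sp=4, e=sp−y≈0.257089; I≈11.208083, D=e−e_prev≈-3.897373; u=3/4·0.257089+1/2·11.208083+2·(-3.897373)≈-1.997888; next y=1/5·3.742911+1/4·(-1.997888)≈0.249110

0 -1 -3.250 0.000
1 -1 0.891 -0.813
2 -1 -3.664 0.060
3 -1 0.685 -0.904
4 -1 -4.198 -0.010
5 -1 0.481 -1.052
6 -1 -4.702 -0.090
7 -1 0.353 -1.193
8 4 11.103 -0.151
9 4 -4.149 2.746
10 4 12.780 -0.488
11 4 -3.096 3.097
12 4 15.095 -0.154
13 4 -1.998 3.743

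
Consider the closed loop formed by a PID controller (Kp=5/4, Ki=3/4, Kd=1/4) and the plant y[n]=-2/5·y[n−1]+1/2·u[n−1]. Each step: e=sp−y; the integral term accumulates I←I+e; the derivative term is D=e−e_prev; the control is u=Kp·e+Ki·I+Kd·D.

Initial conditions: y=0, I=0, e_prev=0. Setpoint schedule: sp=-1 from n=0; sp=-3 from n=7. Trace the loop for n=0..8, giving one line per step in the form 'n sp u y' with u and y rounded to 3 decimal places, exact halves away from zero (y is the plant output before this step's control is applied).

(exact arithmetic carried between steps; '≈' marks a value shown rounded to 6 d.p. or computed from one; I and e_prev carry over from the previous line; the table rounds u and y to 3 d.p., halves away from zero)
n=0: y=0, sp=-1, e=sp−y=-1; I=-1, D=e−e_prev=-1; u=5/4·(-1)+3/4·(-1)+1/4·(-1)=-2.25; next y=-2/5·0+1/2·(-2.25)=-1.125
n=1: y=-1.125, sp=-1, e=sp−y=0.125; I=-0.875, D=e−e_prev=1.125; u=5/4·0.125+3/4·(-0.875)+1/4·1.125=-0.21875; next y=-2/5·(-1.125)+1/2·(-0.21875)=0.340625
n=2: y=0.340625, sp=-1, e=sp−y=-1.340625; I=-2.215625, D=e−e_prev=-1.465625; u=5/4·(-1.340625)+3/4·(-2.215625)+1/4·(-1.465625)≈-3.703906; next y=-2/5·0.340625+1/2·(-3.703906)≈-1.988203
n=3: y≈-1.988203, sp=-1, e=sp−y≈0.988203; I≈-1.227422, D=e−e_prev≈2.328828; u=5/4·0.988203+3/4·(-1.227422)+1/4·2.328828≈0.896895; next y=-2/5·(-1.988203)+1/2·0.896895≈1.243729
n=4: y≈1.243729, sp=-1, e=sp−y≈-2.243729; I≈-3.471150, D=e−e_prev≈-3.231932; u=5/4·(-2.243729)+3/4·(-3.471150)+1/4·(-3.231932)≈-6.216006; next y=-2/5·1.243729+1/2·(-6.216006)≈-3.605495
n=5: y≈-3.605495, sp=-1, e=sp−y≈2.605495; I≈-0.865656, D=e−e_prev≈4.849223; u=5/4·2.605495+3/4·(-0.865656)+1/4·4.849223≈3.819932; next y=-2/5·(-3.605495)+1/2·3.819932≈3.352164
n=6: y≈3.352164, sp=-1, e=sp−y≈-4.352164; I≈-5.217820, D=e−e_prev≈-6.957658; u=5/4·(-4.352164)+3/4·(-5.217820)+1/4·(-6.957658)≈-11.092984; next y=-2/5·3.352164+1/2·(-11.092984)≈-6.887358
n=7: y≈-6.887358, sp=-3, e=sp−y≈3.887358; I≈-1.330462, D=e−e_prev≈8.239522; u=5/4·3.887358+3/4·(-1.330462)+1/4·8.239522≈5.921231; next y=-2/5·(-6.887358)+1/2·5.921231≈5.715559
n=8: y≈5.715559, sp=-3, e=sp−y≈-8.715559; I≈-10.046021, D=e−e_prev≈-12.602916; u=5/4·(-8.715559)+3/4·(-10.046021)+1/4·(-12.602916)≈-21.579693; next y=-2/5·5.715559+1/2·(-21.579693)≈-13.076070

0 -1 -2.250 0.000
1 -1 -0.219 -1.125
2 -1 -3.704 0.341
3 -1 0.897 -1.988
4 -1 -6.216 1.244
5 -1 3.820 -3.605
6 -1 -11.093 3.352
7 -3 5.921 -6.887
8 -3 -21.580 5.716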